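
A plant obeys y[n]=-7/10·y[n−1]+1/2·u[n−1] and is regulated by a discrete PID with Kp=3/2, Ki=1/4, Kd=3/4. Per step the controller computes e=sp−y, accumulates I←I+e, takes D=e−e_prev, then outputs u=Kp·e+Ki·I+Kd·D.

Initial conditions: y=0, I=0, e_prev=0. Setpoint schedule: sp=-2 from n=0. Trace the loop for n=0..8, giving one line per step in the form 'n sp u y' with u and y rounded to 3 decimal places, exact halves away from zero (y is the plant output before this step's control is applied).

(exact arithmetic carried between steps; '≈' marks a value shown rounded to 6 d.p. or computed from one; I and e_prev carry over from the previous line; the table rounds u and y to 3 d.p., halves away from zero)
n=0: y=0, sp=-2, e=sp−y=-2; I=-2, D=e−e_prev=-2; u=3/2·(-2)+1/4·(-2)+3/4·(-2)=-5; next y=-7/10·0+1/2·(-5)=-2.5
n=1: y=-2.5, sp=-2, e=sp−y=0.5; I=-1.5, D=e−e_prev=2.5; u=3/2·0.5+1/4·(-1.5)+3/4·2.5=2.25; next y=-7/10·(-2.5)+1/2·2.25=2.875
n=2: y=2.875, sp=-2, e=sp−y=-4.875; I=-6.375, D=e−e_prev=-5.375; u=3/2·(-4.875)+1/4·(-6.375)+3/4·(-5.375)=-12.9375; next y=-7/10·2.875+1/2·(-12.9375)=-8.48125
n=3: y=-8.48125, sp=-2, e=sp−y=6.48125; I=0.10625, D=e−e_prev=11.35625; u=3/2·6.48125+1/4·0.10625+3/4·11.35625=18.265625; next y=-7/10·(-8.48125)+1/2·18.265625≈15.069688
n=4: y≈15.069688, sp=-2, e=sp−y≈-17.069688; I≈-16.963438, D=e−e_prev≈-23.550938; u=3/2·(-17.069688)+1/4·(-16.963438)+3/4·(-23.550938)≈-47.508594; next y=-7/10·15.069688+1/2·(-47.508594)≈-34.303078
n=5: y≈-34.303078, sp=-2, e=sp−y≈32.303078; I≈15.339641, D=e−e_prev≈49.372766; u=3/2·32.303078+1/4·15.339641+3/4·49.372766≈89.319102; next y=-7/10·(-34.303078)+1/2·89.319102≈68.671705
n=6: y≈68.671705, sp=-2, e=sp−y≈-70.671705; I≈-55.332065, D=e−e_prev≈-102.974784; u=3/2·(-70.671705)+1/4·(-55.332065)+3/4·(-102.974784)≈-197.071662; next y=-7/10·68.671705+1/2·(-197.071662)≈-146.606025
n=7: y≈-146.606025, sp=-2, e=sp−y≈144.606025; I≈89.273960, D=e−e_prev≈215.277730; u=3/2·144.606025+1/4·89.273960+3/4·215.277730≈400.685825; next y=-7/10·(-146.606025)+1/2·400.685825≈302.967130
n=8: y≈302.967130, sp=-2, e=sp−y≈-304.967130; I≈-215.693170, D=e−e_prev≈-449.573155; u=3/2·(-304.967130)+1/4·(-215.693170)+3/4·(-449.573155)≈-848.553854; next y=-7/10·302.967130+1/2·(-848.553854)≈-636.353918

0 -2 -5.000 0.000
1 -2 2.250 -2.500
2 -2 -12.938 2.875
3 -2 18.266 -8.481
4 -2 -47.509 15.070
5 -2 89.319 -34.303
6 -2 -197.072 68.672
7 -2 400.686 -146.606
8 -2 -848.554 302.967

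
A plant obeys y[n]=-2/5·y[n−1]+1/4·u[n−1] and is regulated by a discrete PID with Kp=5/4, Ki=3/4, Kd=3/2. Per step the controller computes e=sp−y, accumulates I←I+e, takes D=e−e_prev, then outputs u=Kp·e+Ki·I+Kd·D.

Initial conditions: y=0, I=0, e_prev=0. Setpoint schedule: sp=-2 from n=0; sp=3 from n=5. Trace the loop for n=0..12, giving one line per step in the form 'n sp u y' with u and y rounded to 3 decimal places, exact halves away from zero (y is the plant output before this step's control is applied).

(exact arithmetic carried between steps; '≈' marks a value shown rounded to 6 d.p. or computed from one; I and e_prev carry over from the previous line; the table rounds u and y to 3 d.p., halves away from zero)
n=0: y=0, sp=-2, e=sp−y=-2; I=-2, D=e−e_prev=-2; u=5/4·(-2)+3/4·(-2)+3/2·(-2)=-7; next y=-2/5·0+1/4·(-7)=-1.75
n=1: y=-1.75, sp=-2, e=sp−y=-0.25; I=-2.25, D=e−e_prev=1.75; u=5/4·(-0.25)+3/4·(-2.25)+3/2·1.75=0.625; next y=-2/5·(-1.75)+1/4·0.625=0.85625
n=2: y=0.85625, sp=-2, e=sp−y=-2.85625; I=-5.10625, D=e−e_prev=-2.60625; u=5/4·(-2.85625)+3/4·(-5.10625)+3/2·(-2.60625)=-11.309375; next y=-2/5·0.85625+1/4·(-11.309375)≈-3.169844
n=3: y≈-3.169844, sp=-2, e=sp−y≈1.169844; I≈-3.936406, D=e−e_prev≈4.026094; u=5/4·1.169844+3/4·(-3.936406)+3/2·4.026094≈4.549141; next y=-2/5·(-3.169844)+1/4·4.549141≈2.405223
n=4: y≈2.405223, sp=-2, e=sp−y≈-4.405223; I≈-8.341629, D=e−e_prev≈-5.575066; u=5/4·(-4.405223)+3/4·(-8.341629)+3/2·(-5.575066)≈-20.125350; next y=-2/5·2.405223+1/4·(-20.125350)≈-5.993426
n=5: y≈-5.993426, sp=3, e=sp−y≈8.993426; I≈0.651798, D=e−e_prev≈13.398649; u=5/4·8.993426+3/4·0.651798+3/2·13.398649≈31.828605; next y=-2/5·(-5.993426)+1/4·31.828605≈10.354522
n=6: y≈10.354522, sp=3, e=sp−y≈-7.354522; I≈-6.702724, D=e−e_prev≈-16.347948; u=5/4·(-7.354522)+3/4·(-6.702724)+3/2·(-16.347948)≈-38.742118; next y=-2/5·10.354522+1/4·(-38.742118)≈-13.827338
n=7: y≈-13.827338, sp=3, e=sp−y≈16.827338; I≈10.124614, D=e−e_prev≈24.181860; u=5/4·16.827338+3/4·10.124614+3/2·24.181860≈64.900423; next y=-2/5·(-13.827338)+1/4·64.900423≈21.756041
n=8: y≈21.756041, sp=3, e=sp−y≈-18.756041; I≈-8.631427, D=e−e_prev≈-35.583379; u=5/4·(-18.756041)+3/4·(-8.631427)+3/2·(-35.583379)≈-83.293691; next y=-2/5·21.756041+1/4·(-83.293691)≈-29.525839
n=9: y≈-29.525839, sp=3, e=sp−y≈32.525839; I≈23.894412, D=e−e_prev≈51.281880; u=5/4·32.525839+3/4·23.894412+3/2·51.281880≈135.500928; next y=-2/5·(-29.525839)+1/4·135.500928≈45.685568
n=10: y≈45.685568, sp=3, e=sp−y≈-42.685568; I≈-18.791156, D=e−e_prev≈-75.211407; u=5/4·(-42.685568)+3/4·(-18.791156)+3/2·(-75.211407)≈-180.267437; next y=-2/5·45.685568+1/4·(-180.267437)≈-63.341086
n=11: y≈-63.341086, sp=3, e=sp−y≈66.341086; I≈47.549930, D=e−e_prev≈109.026654; u=5/4·66.341086+3/4·47.549930+3/2·109.026654≈282.128786; next y=-2/5·(-63.341086)+1/4·282.128786≈95.868631
n=12: y≈95.868631, sp=3, e=sp−y≈-92.868631; I≈-45.318701, D=e−e_prev≈-159.209717; u=5/4·(-92.868631)+3/4·(-45.318701)+3/2·(-159.209717)≈-388.889390; next y=-2/5·95.868631+1/4·(-388.889390)≈-135.569800

0 -2 -7.000 0.000
1 -2 0.625 -1.750
2 -2 -11.309 0.856
3 -2 4.549 -3.170
4 -2 -20.125 2.405
5 3 31.829 -5.993
6 3 -38.742 10.355
7 3 64.900 -13.827
8 3 -83.294 21.756
9 3 135.501 -29.526
10 3 -180.267 45.686
11 3 282.129 -63.341
12 3 -388.889 95.869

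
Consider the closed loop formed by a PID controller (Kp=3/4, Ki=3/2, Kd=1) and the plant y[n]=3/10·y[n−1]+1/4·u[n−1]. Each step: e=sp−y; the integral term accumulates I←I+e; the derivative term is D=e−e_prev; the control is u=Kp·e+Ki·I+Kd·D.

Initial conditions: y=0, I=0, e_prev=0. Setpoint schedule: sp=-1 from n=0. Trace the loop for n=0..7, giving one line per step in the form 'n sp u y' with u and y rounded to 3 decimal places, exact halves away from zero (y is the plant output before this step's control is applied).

(exact arithmetic carried between steps; '≈' marks a value shown rounded to 6 d.p. or computed from one; I and e_prev carry over from the previous line; the table rounds u and y to 3 d.p., halves away from zero)
n=0: y=0, sp=-1, e=sp−y=-1; I=-1, D=e−e_prev=-1; u=3/4·(-1)+3/2·(-1)+1·(-1)=-3.25; next y=3/10·0+1/4·(-3.25)=-0.8125
n=1: y=-0.8125, sp=-1, e=sp−y=-0.1875; I=-1.1875, D=e−e_prev=0.8125; u=3/4·(-0.1875)+3/2·(-1.1875)+1·0.8125=-1.109375; next y=3/10·(-0.8125)+1/4·(-1.109375)≈-0.521094
n=2: y≈-0.521094, sp=-1, e=sp−y≈-0.478906; I≈-1.666406, D=e−e_prev≈-0.291406; u=3/4·(-0.478906)+3/2·(-1.666406)+1·(-0.291406)≈-3.150195; next y=3/10·(-0.521094)+1/4·(-3.150195)≈-0.943877
n=3: y≈-0.943877, sp=-1, e=sp−y≈-0.056123; I≈-1.722529, D=e−e_prev≈0.422783; u=3/4·(-0.056123)+3/2·(-1.722529)+1·0.422783≈-2.203103; next y=3/10·(-0.943877)+1/4·(-2.203103)≈-0.833939
n=4: y≈-0.833939, sp=-1, e=sp−y≈-0.166061; I≈-1.888590, D=e−e_prev≈-0.109938; u=3/4·(-0.166061)+3/2·(-1.888590)+1·(-0.109938)≈-3.067370; next y=3/10·(-0.833939)+1/4·(-3.067370)≈-1.017024
n=5: y≈-1.017024, sp=-1, e=sp−y≈0.017024; I≈-1.871566, D=e−e_prev≈0.183085; u=3/4·0.017024+3/2·(-1.871566)+1·0.183085≈-2.611496; next y=3/10·(-1.017024)+1/4·(-2.611496)≈-0.957981
n=6: y≈-0.957981, sp=-1, e=sp−y≈-0.042019; I≈-1.913585, D=e−e_prev≈-0.059043; u=3/4·(-0.042019)+3/2·(-1.913585)+1·(-0.059043)≈-2.960934; next y=3/10·(-0.957981)+1/4·(-2.960934)≈-1.027628
n=7: y≈-1.027628, sp=-1, e=sp−y≈0.027628; I≈-1.885957, D=e−e_prev≈0.069647; u=3/4·0.027628+3/2·(-1.885957)+1·0.069647≈-2.738568; next y=3/10·(-1.027628)+1/4·(-2.738568)≈-0.992930

0 -1 -3.250 0.000
1 -1 -1.109 -0.813
2 -1 -3.150 -0.521
3 -1 -2.203 -0.944
4 -1 -3.067 -0.834
5 -1 -2.611 -1.017
6 -1 -2.961 -0.958
7 -1 -2.739 -1.028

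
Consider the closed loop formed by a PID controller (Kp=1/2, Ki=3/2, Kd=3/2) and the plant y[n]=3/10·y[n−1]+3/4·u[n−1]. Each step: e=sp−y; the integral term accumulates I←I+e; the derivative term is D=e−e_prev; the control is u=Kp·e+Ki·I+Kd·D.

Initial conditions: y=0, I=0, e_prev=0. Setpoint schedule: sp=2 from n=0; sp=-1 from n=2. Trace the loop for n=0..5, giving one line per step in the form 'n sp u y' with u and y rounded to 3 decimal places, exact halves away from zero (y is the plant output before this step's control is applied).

0 2 7.000 0.000
1 2 -11.375 5.250
2 -1 23.847 -6.956
3 -1 -60.669 15.798
4 -1 146.227 -40.762
5 -1 -362.684 97.442

(exact arithmetic carried between steps; '≈' marks a value shown rounded to 6 d.p. or computed from one; I and e_prev carry over from the previous line; the table rounds u and y to 3 d.p., halves away from zero)
n=0: y=0, sp=2, e=sp−y=2; I=2, D=e−e_prev=2; u=1/2·2+3/2·2+3/2·2=7; next y=3/10·0+3/4·7=5.25
n=1: y=5.25, sp=2, e=sp−y=-3.25; I=-1.25, D=e−e_prev=-5.25; u=1/2·(-3.25)+3/2·(-1.25)+3/2·(-5.25)=-11.375; next y=3/10·5.25+3/4·(-11.375)=-6.95625
n=2: y=-6.95625, sp=-1, e=sp−y=5.95625; I=4.70625, D=e−e_prev=9.20625; u=1/2·5.95625+3/2·4.70625+3/2·9.20625=23.846875; next y=3/10·(-6.95625)+3/4·23.846875≈15.798281
n=3: y≈15.798281, sp=-1, e=sp−y≈-16.798281; I≈-12.092031, D=e−e_prev≈-22.754531; u=1/2·(-16.798281)+3/2·(-12.092031)+3/2·(-22.754531)≈-60.668984; next y=3/10·15.798281+3/4·(-60.668984)≈-40.762254
n=4: y≈-40.762254, sp=-1, e=sp−y≈39.762254; I≈27.670223, D=e−e_prev≈56.560535; u=1/2·39.762254+3/2·27.670223+3/2·56.560535≈146.227264; next y=3/10·(-40.762254)+3/4·146.227264≈97.441772
n=5: y≈97.441772, sp=-1, e=sp−y≈-98.441772; I≈-70.771549, D=e−e_prev≈-138.204025; u=1/2·(-98.441772)+3/2·(-70.771549)+3/2·(-138.204025)≈-362.684247; next y=3/10·97.441772+3/4·(-362.684247)≈-242.780654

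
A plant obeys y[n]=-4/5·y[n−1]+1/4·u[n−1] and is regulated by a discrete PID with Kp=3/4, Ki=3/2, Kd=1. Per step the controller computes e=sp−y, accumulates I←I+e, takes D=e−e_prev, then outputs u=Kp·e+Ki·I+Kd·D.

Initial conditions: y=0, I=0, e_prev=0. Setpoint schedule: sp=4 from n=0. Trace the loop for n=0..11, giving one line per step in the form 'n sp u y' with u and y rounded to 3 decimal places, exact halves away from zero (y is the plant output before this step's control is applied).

0 4 13.000 0.000
1 4 4.438 3.250
2 4 24.220 -1.491
3 4 -0.684 7.247
4 4 46.136 -5.969
5 4 -24.530 16.309
6 4 94.623 -19.180
7 4 -95.179 39.000
8 4 215.981 -54.994
9 4 -286.723 97.991
10 4 531.484 -150.073
11 4 -795.230 252.930

(exact arithmetic carried between steps; '≈' marks a value shown rounded to 6 d.p. or computed from one; I and e_prev carry over from the previous line; the table rounds u and y to 3 d.p., halves away from zero)
n=0: y=0, sp=4, e=sp−y=4; I=4, D=e−e_prev=4; u=3/4·4+3/2·4+1·4=13; next y=-4/5·0+1/4·13=3.25
n=1: y=3.25, sp=4, e=sp−y=0.75; I=4.75, D=e−e_prev=-3.25; u=3/4·0.75+3/2·4.75+1·(-3.25)=4.4375; next y=-4/5·3.25+1/4·4.4375=-1.490625
n=2: y=-1.490625, sp=4, e=sp−y=5.490625; I=10.240625, D=e−e_prev=4.740625; u=3/4·5.490625+3/2·10.240625+1·4.740625≈24.219531; next y=-4/5·(-1.490625)+1/4·24.219531≈7.247383
n=3: y≈7.247383, sp=4, e=sp−y≈-3.247383; I≈6.993242, D=e−e_prev≈-8.738008; u=3/4·(-3.247383)+3/2·6.993242+1·(-8.738008)≈-0.683682; next y=-4/5·7.247383+1/4·(-0.683682)≈-5.968827
n=4: y≈-5.968827, sp=4, e=sp−y≈9.968827; I≈16.962069, D=e−e_prev≈13.216209; u=3/4·9.968827+3/2·16.962069+1·13.216209≈46.135933; next y=-4/5·(-5.968827)+1/4·46.135933≈16.309045
n=5: y≈16.309045, sp=4, e=sp−y≈-12.309045; I≈4.653024, D=e−e_prev≈-22.277871; u=3/4·(-12.309045)+3/2·4.653024+1·(-22.277871)≈-24.530118; next y=-4/5·16.309045+1/4·(-24.530118)≈-19.179765
n=6: y≈-19.179765, sp=4, e=sp−y≈23.179765; I≈27.832789, D=e−e_prev≈35.488810; u=3/4·23.179765+3/2·27.832789+1·35.488810≈94.622818; next y=-4/5·(-19.179765)+1/4·94.622818≈38.999517
n=7: y≈38.999517, sp=4, e=sp−y≈-34.999517; I≈-7.166727, D=e−e_prev≈-58.179282; u=3/4·(-34.999517)+3/2·(-7.166727)+1·(-58.179282)≈-95.179010; next y=-4/5·38.999517+1/4·(-95.179010)≈-54.994366
n=8: y≈-54.994366, sp=4, e=sp−y≈58.994366; I≈51.827639, D=e−e_prev≈93.993882; u=3/4·58.994366+3/2·51.827639+1·93.993882≈215.981114; next y=-4/5·(-54.994366)+1/4·215.981114≈97.990771
n=9: y≈97.990771, sp=4, e=sp−y≈-93.990771; I≈-42.163132, D=e−e_prev≈-152.985137; u=3/4·(-93.990771)+3/2·(-42.163132)+1·(-152.985137)≈-286.722914; next y=-4/5·97.990771+1/4·(-286.722914)≈-150.073345
n=10: y≈-150.073345, sp=4, e=sp−y≈154.073345; I≈111.910213, D=e−e_prev≈248.064116; u=3/4·154.073345+3/2·111.910213+1·248.064116≈531.484444; next y=-4/5·(-150.073345)+1/4·531.484444≈252.929787
n=11: y≈252.929787, sp=4, e=sp−y≈-248.929787; I≈-137.019575, D=e−e_prev≈-403.003133; u=3/4·(-248.929787)+3/2·(-137.019575)+1·(-403.003133)≈-795.229835; next y=-4/5·252.929787+1/4·(-795.229835)≈-401.151289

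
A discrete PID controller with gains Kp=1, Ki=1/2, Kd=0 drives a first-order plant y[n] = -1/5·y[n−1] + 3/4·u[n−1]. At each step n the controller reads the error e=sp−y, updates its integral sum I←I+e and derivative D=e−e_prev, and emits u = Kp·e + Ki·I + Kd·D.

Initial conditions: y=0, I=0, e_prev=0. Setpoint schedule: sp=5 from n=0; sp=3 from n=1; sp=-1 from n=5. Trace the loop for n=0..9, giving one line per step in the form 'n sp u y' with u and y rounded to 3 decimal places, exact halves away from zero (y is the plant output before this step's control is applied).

(exact arithmetic carried between steps; '≈' marks a value shown rounded to 6 d.p. or computed from one; I and e_prev carry over from the previous line; the table rounds u and y to 3 d.p., halves away from zero)
n=0: y=0, sp=5, e=sp−y=5; I=5, D=e−e_prev=5; u=1·5+1/2·5+0·5=7.5; next y=-1/5·0+3/4·7.5=5.625
n=1: y=5.625, sp=3, e=sp−y=-2.625; I=2.375, D=e−e_prev=-7.625; u=1·(-2.625)+1/2·2.375+0·(-7.625)=-1.4375; next y=-1/5·5.625+3/4·(-1.4375)=-2.203125
n=2: y=-2.203125, sp=3, e=sp−y=5.203125; I=7.578125, D=e−e_prev=7.828125; u=1·5.203125+1/2·7.578125+0·7.828125≈8.992188; next y=-1/5·(-2.203125)+3/4·8.992188≈7.184766
n=3: y≈7.184766, sp=3, e=sp−y≈-4.184766; I≈3.393359, D=e−e_prev≈-9.387891; u=1·(-4.184766)+1/2·3.393359+0·(-9.387891)≈-2.488086; next y=-1/5·7.184766+3/4·(-2.488086)≈-3.303018
n=4: y≈-3.303018, sp=3, e=sp−y≈6.303018; I≈9.696377, D=e−e_prev≈10.487783; u=1·6.303018+1/2·9.696377+0·10.487783≈11.151206; next y=-1/5·(-3.303018)+3/4·11.151206≈9.024008
n=5: y≈9.024008, sp=-1, e=sp−y≈-10.024008; I≈-0.327631, D=e−e_prev≈-16.327026; u=1·(-10.024008)+1/2·(-0.327631)+0·(-16.327026)≈-10.187824; next y=-1/5·9.024008+3/4·(-10.187824)≈-9.445669
n=6: y≈-9.445669, sp=-1, e=sp−y≈8.445669; I≈8.118038, D=e−e_prev≈18.469677; u=1·8.445669+1/2·8.118038+0·18.469677≈12.504688; next y=-1/5·(-9.445669)+3/4·12.504688≈11.267650
n=7: y≈11.267650, sp=-1, e=sp−y≈-12.267650; I≈-4.149612, D=e−e_prev≈-20.713319; u=1·(-12.267650)+1/2·(-4.149612)+0·(-20.713319)≈-14.342456; next y=-1/5·11.267650+3/4·(-14.342456)≈-13.010372
n=8: y≈-13.010372, sp=-1, e=sp−y≈12.010372; I≈7.860760, D=e−e_prev≈24.278022; u=1·12.010372+1/2·7.860760+0·24.278022≈15.940752; next y=-1/5·(-13.010372)+3/4·15.940752≈14.557639
n=9: y≈14.557639, sp=-1, e=sp−y≈-15.557639; I≈-7.696878, D=e−e_prev≈-27.568011; u=1·(-15.557639)+1/2·(-7.696878)+0·(-27.568011)≈-19.406078; next y=-1/5·14.557639+3/4·(-19.406078)≈-17.466086

0 5 7.500 0.000
1 3 -1.438 5.625
2 3 8.992 -2.203
3 3 -2.488 7.185
4 3 11.151 -3.303
5 -1 -10.188 9.024
6 -1 12.505 -9.446
7 -1 -14.342 11.268
8 -1 15.941 -13.010
9 -1 -19.406 14.558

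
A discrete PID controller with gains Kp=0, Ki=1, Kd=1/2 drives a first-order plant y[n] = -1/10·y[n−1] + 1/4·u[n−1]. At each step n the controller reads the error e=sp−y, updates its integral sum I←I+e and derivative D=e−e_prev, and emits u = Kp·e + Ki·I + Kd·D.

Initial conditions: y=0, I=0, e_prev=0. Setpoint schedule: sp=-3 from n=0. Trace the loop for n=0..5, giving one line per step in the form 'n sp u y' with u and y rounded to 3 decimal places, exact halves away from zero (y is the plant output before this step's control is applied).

0 -3 -4.500 0.000
1 -3 -4.313 -1.125
2 -3 -6.989 -0.966
3 -3 -7.916 -1.651
4 -3 -9.363 -1.814
5 -3 -10.113 -2.159

(exact arithmetic carried between steps; '≈' marks a value shown rounded to 6 d.p. or computed from one; I and e_prev carry over from the previous line; the table rounds u and y to 3 d.p., halves away from zero)
n=0: y=0, sp=-3, e=sp−y=-3; I=-3, D=e−e_prev=-3; u=0·(-3)+1·(-3)+1/2·(-3)=-4.5; next y=-1/10·0+1/4·(-4.5)=-1.125
n=1: y=-1.125, sp=-3, e=sp−y=-1.875; I=-4.875, D=e−e_prev=1.125; u=0·(-1.875)+1·(-4.875)+1/2·1.125=-4.3125; next y=-1/10·(-1.125)+1/4·(-4.3125)=-0.965625
n=2: y=-0.965625, sp=-3, e=sp−y=-2.034375; I=-6.909375, D=e−e_prev=-0.159375; u=0·(-2.034375)+1·(-6.909375)+1/2·(-0.159375)≈-6.989063; next y=-1/10·(-0.965625)+1/4·(-6.989063)≈-1.650703
n=3: y≈-1.650703, sp=-3, e=sp−y≈-1.349297; I≈-8.258672, D=e−e_prev≈0.685078; u=0·(-1.349297)+1·(-8.258672)+1/2·0.685078≈-7.916133; next y=-1/10·(-1.650703)+1/4·(-7.916133)≈-1.813963
n=4: y≈-1.813963, sp=-3, e=sp−y≈-1.186037; I≈-9.444709, D=e−e_prev≈0.163260; u=0·(-1.186037)+1·(-9.444709)+1/2·0.163260≈-9.363079; next y=-1/10·(-1.813963)+1/4·(-9.363079)≈-2.159373
n=5: y≈-2.159373, sp=-3, e=sp−y≈-0.840627; I≈-10.285335, D=e−e_prev≈0.345411; u=0·(-0.840627)+1·(-10.285335)+1/2·0.345411≈-10.112630; next y=-1/10·(-2.159373)+1/4·(-10.112630)≈-2.312220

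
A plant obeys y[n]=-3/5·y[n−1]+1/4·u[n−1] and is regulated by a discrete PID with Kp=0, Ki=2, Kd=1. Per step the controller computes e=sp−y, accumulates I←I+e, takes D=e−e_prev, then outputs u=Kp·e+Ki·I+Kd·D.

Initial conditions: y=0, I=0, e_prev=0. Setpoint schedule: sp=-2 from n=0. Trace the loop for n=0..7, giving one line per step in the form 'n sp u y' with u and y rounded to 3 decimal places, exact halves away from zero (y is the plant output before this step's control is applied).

0 -2 -6.000 0.000
1 -2 -3.500 -1.500
2 -2 -10.575 0.025
3 -2 -5.049 -2.659
4 -2 -15.390 0.333
5 -2 -3.923 -4.047
6 -2 -20.694 1.448
7 -2 0.375 -6.042

(exact arithmetic carried between steps; '≈' marks a value shown rounded to 6 d.p. or computed from one; I and e_prev carry over from the previous line; the table rounds u and y to 3 d.p., halves away from zero)
n=0: y=0, sp=-2, e=sp−y=-2; I=-2, D=e−e_prev=-2; u=0·(-2)+2·(-2)+1·(-2)=-6; next y=-3/5·0+1/4·(-6)=-1.5
n=1: y=-1.5, sp=-2, e=sp−y=-0.5; I=-2.5, D=e−e_prev=1.5; u=0·(-0.5)+2·(-2.5)+1·1.5=-3.5; next y=-3/5·(-1.5)+1/4·(-3.5)=0.025
n=2: y=0.025, sp=-2, e=sp−y=-2.025; I=-4.525, D=e−e_prev=-1.525; u=0·(-2.025)+2·(-4.525)+1·(-1.525)=-10.575; next y=-3/5·0.025+1/4·(-10.575)=-2.65875
n=3: y=-2.65875, sp=-2, e=sp−y=0.65875; I=-3.86625, D=e−e_prev=2.68375; u=0·0.65875+2·(-3.86625)+1·2.68375=-5.04875; next y=-3/5·(-2.65875)+1/4·(-5.04875)≈0.333063
n=4: y≈0.333063, sp=-2, e=sp−y≈-2.333063; I≈-6.199313, D=e−e_prev≈-2.991813; u=0·(-2.333063)+2·(-6.199313)+1·(-2.991813)≈-15.390438; next y=-3/5·0.333063+1/4·(-15.390438)≈-4.047447
n=5: y≈-4.047447, sp=-2, e=sp−y≈2.047447; I≈-4.151866, D=e−e_prev≈4.380509; u=0·2.047447+2·(-4.151866)+1·4.380509≈-3.923222; next y=-3/5·(-4.047447)+1/4·(-3.923222)≈1.447663
n=6: y≈1.447663, sp=-2, e=sp−y≈-3.447663; I≈-7.599528, D=e−e_prev≈-5.495110; u=0·(-3.447663)+2·(-7.599528)+1·(-5.495110)≈-20.694166; next y=-3/5·1.447663+1/4·(-20.694166)≈-6.042139
n=7: y≈-6.042139, sp=-2, e=sp−y≈4.042139; I≈-3.557389, D=e−e_prev≈7.489802; u=0·4.042139+2·(-3.557389)+1·7.489802≈0.375023; next y=-3/5·(-6.042139)+1/4·0.375023≈3.719039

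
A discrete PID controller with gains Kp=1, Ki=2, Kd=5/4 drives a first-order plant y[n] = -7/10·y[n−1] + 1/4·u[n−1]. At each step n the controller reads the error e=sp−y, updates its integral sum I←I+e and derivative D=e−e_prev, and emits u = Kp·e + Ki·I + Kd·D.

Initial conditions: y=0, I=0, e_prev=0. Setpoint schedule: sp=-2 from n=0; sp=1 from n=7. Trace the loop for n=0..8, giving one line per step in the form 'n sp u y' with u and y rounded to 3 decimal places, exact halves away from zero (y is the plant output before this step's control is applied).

(exact arithmetic carried between steps; '≈' marks a value shown rounded to 6 d.p. or computed from one; I and e_prev carry over from the previous line; the table rounds u and y to 3 d.p., halves away from zero)
n=0: y=0, sp=-2, e=sp−y=-2; I=-2, D=e−e_prev=-2; u=1·(-2)+2·(-2)+5/4·(-2)=-8.5; next y=-7/10·0+1/4·(-8.5)=-2.125
n=1: y=-2.125, sp=-2, e=sp−y=0.125; I=-1.875, D=e−e_prev=2.125; u=1·0.125+2·(-1.875)+5/4·2.125=-0.96875; next y=-7/10·(-2.125)+1/4·(-0.96875)≈1.245313
n=2: y≈1.245313, sp=-2, e=sp−y≈-3.245313; I≈-5.120313, D=e−e_prev≈-3.370313; u=1·(-3.245313)+2·(-5.120313)+5/4·(-3.370313)≈-17.698828; next y=-7/10·1.245313+1/4·(-17.698828)≈-5.296426
n=3: y≈-5.296426, sp=-2, e=sp−y≈3.296426; I≈-1.823887, D=e−e_prev≈6.541738; u=1·3.296426+2·(-1.823887)+5/4·6.541738≈7.825825; next y=-7/10·(-5.296426)+1/4·7.825825≈5.663954
n=4: y≈5.663954, sp=-2, e=sp−y≈-7.663954; I≈-9.487841, D=e−e_prev≈-10.960380; u=1·(-7.663954)+2·(-9.487841)+5/4·(-10.960380)≈-40.340112; next y=-7/10·5.663954+1/4·(-40.340112)≈-14.049796
n=5: y≈-14.049796, sp=-2, e=sp−y≈12.049796; I≈2.561955, D=e−e_prev≈19.713750; u=1·12.049796+2·2.561955+5/4·19.713750≈41.815894; next y=-7/10·(-14.049796)+1/4·41.815894≈20.288831
n=6: y≈20.288831, sp=-2, e=sp−y≈-22.288831; I≈-19.726876, D=e−e_prev≈-34.338627; u=1·(-22.288831)+2·(-19.726876)+5/4·(-34.338627)≈-104.665865; next y=-7/10·20.288831+1/4·(-104.665865)≈-40.368648
n=7: y≈-40.368648, sp=1, e=sp−y≈41.368648; I≈21.641772, D=e−e_prev≈63.657478; u=1·41.368648+2·21.641772+5/4·63.657478≈164.224039; next y=-7/10·(-40.368648)+1/4·164.224039≈69.314063
n=8: y≈69.314063, sp=1, e=sp−y≈-68.314063; I≈-46.672291, D=e−e_prev≈-109.682711; u=1·(-68.314063)+2·(-46.672291)+5/4·(-109.682711)≈-298.762034; next y=-7/10·69.314063+1/4·(-298.762034)≈-123.210353

0 -2 -8.500 0.000
1 -2 -0.969 -2.125
2 -2 -17.699 1.245
3 -2 7.826 -5.296
4 -2 -40.340 5.664
5 -2 41.816 -14.050
6 -2 -104.666 20.289
7 1 164.224 -40.369
8 1 -298.762 69.314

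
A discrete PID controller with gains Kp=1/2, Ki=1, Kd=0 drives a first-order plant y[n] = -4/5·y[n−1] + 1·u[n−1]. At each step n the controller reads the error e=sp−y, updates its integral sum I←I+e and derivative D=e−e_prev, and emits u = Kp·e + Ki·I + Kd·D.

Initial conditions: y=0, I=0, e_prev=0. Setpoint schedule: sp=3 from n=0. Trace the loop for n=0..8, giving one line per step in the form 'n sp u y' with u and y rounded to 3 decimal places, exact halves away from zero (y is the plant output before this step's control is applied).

0 3 4.500 0.000
1 3 0.750 4.500
2 3 10.275 -2.850
3 3 -6.983 12.555
4 3 27.835 -17.027
5 3 -39.862 41.456
6 3 93.406 -73.027
7 3 -167.849 151.828
8 3 345.032 -289.312

(exact arithmetic carried between steps; '≈' marks a value shown rounded to 6 d.p. or computed from one; I and e_prev carry over from the previous line; the table rounds u and y to 3 d.p., halves away from zero)
n=0: y=0, sp=3, e=sp−y=3; I=3, D=e−e_prev=3; u=1/2·3+1·3+0·3=4.5; next y=-4/5·0+1·4.5=4.5
n=1: y=4.5, sp=3, e=sp−y=-1.5; I=1.5, D=e−e_prev=-4.5; u=1/2·(-1.5)+1·1.5+0·(-4.5)=0.75; next y=-4/5·4.5+1·0.75=-2.85
n=2: y=-2.85, sp=3, e=sp−y=5.85; I=7.35, D=e−e_prev=7.35; u=1/2·5.85+1·7.35+0·7.35=10.275; next y=-4/5·(-2.85)+1·10.275=12.555
n=3: y=12.555, sp=3, e=sp−y=-9.555; I=-2.205, D=e−e_prev=-15.405; u=1/2·(-9.555)+1·(-2.205)+0·(-15.405)=-6.9825; next y=-4/5·12.555+1·(-6.9825)=-17.0265
n=4: y=-17.0265, sp=3, e=sp−y=20.0265; I=17.8215, D=e−e_prev=29.5815; u=1/2·20.0265+1·17.8215+0·29.5815=27.83475; next y=-4/5·(-17.0265)+1·27.83475=41.45595
n=5: y=41.45595, sp=3, e=sp−y=-38.45595; I=-20.63445, D=e−e_prev=-58.48245; u=1/2·(-38.45595)+1·(-20.63445)+0·(-58.48245)=-39.862425; next y=-4/5·41.45595+1·(-39.862425)=-73.027185
n=6: y=-73.027185, sp=3, e=sp−y=76.027185; I=55.392735, D=e−e_prev=114.483135; u=1/2·76.027185+1·55.392735+0·114.483135≈93.406328; next y=-4/5·(-73.027185)+1·93.406328≈151.828076
n=7: y≈151.828076, sp=3, e=sp−y≈-148.828076; I≈-93.435341, D=e−e_prev≈-224.855261; u=1/2·(-148.828076)+1·(-93.435341)+0·(-224.855261)≈-167.849378; next y=-4/5·151.828076+1·(-167.849378)≈-289.311839
n=8: y≈-289.311839, sp=3, e=sp−y≈292.311839; I≈198.876498, D=e−e_prev≈441.139914; u=1/2·292.311839+1·198.876498+0·441.139914≈345.032417; next y=-4/5·(-289.311839)+1·345.032417≈576.481888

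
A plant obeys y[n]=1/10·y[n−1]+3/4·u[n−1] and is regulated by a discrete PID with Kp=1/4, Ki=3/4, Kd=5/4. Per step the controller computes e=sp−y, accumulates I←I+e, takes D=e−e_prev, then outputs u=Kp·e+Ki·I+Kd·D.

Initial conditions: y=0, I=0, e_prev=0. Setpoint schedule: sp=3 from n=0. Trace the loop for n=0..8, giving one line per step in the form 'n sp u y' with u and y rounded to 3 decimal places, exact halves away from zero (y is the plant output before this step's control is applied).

0 3 6.750 0.000
1 3 -6.141 5.063
2 3 19.254 -4.099
3 3 -27.666 14.031
4 3 61.823 -19.346
5 3 -106.642 44.432
6 3 211.941 -75.538
7 3 -389.733 151.402
8 3 746.904 -277.160

(exact arithmetic carried between steps; '≈' marks a value shown rounded to 6 d.p. or computed from one; I and e_prev carry over from the previous line; the table rounds u and y to 3 d.p., halves away from zero)
n=0: y=0, sp=3, e=sp−y=3; I=3, D=e−e_prev=3; u=1/4·3+3/4·3+5/4·3=6.75; next y=1/10·0+3/4·6.75=5.0625
n=1: y=5.0625, sp=3, e=sp−y=-2.0625; I=0.9375, D=e−e_prev=-5.0625; u=1/4·(-2.0625)+3/4·0.9375+5/4·(-5.0625)=-6.140625; next y=1/10·5.0625+3/4·(-6.140625)≈-4.099219
n=2: y≈-4.099219, sp=3, e=sp−y≈7.099219; I≈8.036719, D=e−e_prev≈9.161719; u=1/4·7.099219+3/4·8.036719+5/4·9.161719≈19.254492; next y=1/10·(-4.099219)+3/4·19.254492≈14.030947
n=3: y≈14.030947, sp=3, e=sp−y≈-11.030947; I≈-2.994229, D=e−e_prev≈-18.130166; u=1/4·(-11.030947)+3/4·(-2.994229)+5/4·(-18.130166)≈-27.666116; next y=1/10·14.030947+3/4·(-27.666116)≈-19.346492
n=4: y≈-19.346492, sp=3, e=sp−y≈22.346492; I≈19.352264, D=e−e_prev≈33.377439; u=1/4·22.346492+3/4·19.352264+5/4·33.377439≈61.822620; next y=1/10·(-19.346492)+3/4·61.822620≈44.432316
n=5: y≈44.432316, sp=3, e=sp−y≈-41.432316; I≈-22.080052, D=e−e_prev≈-63.778808; u=1/4·(-41.432316)+3/4·(-22.080052)+5/4·(-63.778808)≈-106.641628; next y=1/10·44.432316+3/4·(-106.641628)≈-75.537989
n=6: y≈-75.537989, sp=3, e=sp−y≈78.537989; I≈56.457937, D=e−e_prev≈119.970305; u=1/4·78.537989+3/4·56.457937+5/4·119.970305≈211.940831; next y=1/10·(-75.537989)+3/4·211.940831≈151.401824
n=7: y≈151.401824, sp=3, e=sp−y≈-148.401824; I≈-91.943887, D=e−e_prev≈-226.939814; u=1/4·(-148.401824)+3/4·(-91.943887)+5/4·(-226.939814)≈-389.733139; next y=1/10·151.401824+3/4·(-389.733139)≈-277.159672
n=8: y≈-277.159672, sp=3, e=sp−y≈280.159672; I≈188.215784, D=e−e_prev≈428.561496; u=1/4·280.159672+3/4·188.215784+5/4·428.561496≈746.903626; next y=1/10·(-277.159672)+3/4·746.903626≈532.461752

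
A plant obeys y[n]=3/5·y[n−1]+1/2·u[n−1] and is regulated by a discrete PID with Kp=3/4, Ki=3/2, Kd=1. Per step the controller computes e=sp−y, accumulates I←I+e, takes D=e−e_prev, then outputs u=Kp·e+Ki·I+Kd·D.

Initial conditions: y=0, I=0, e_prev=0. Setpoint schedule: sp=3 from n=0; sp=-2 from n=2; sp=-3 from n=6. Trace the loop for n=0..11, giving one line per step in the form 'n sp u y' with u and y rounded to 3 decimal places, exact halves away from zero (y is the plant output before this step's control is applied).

0 3 9.750 0.000
1 3 -4.594 4.875
2 -2 -4.979 0.628
3 -2 0.739 -2.113
4 -2 -5.780 -0.898
5 -2 2.007 -3.429
6 -3 -9.350 -1.054
7 -3 4.929 -5.307
8 -3 -10.773 -0.720
9 -3 6.964 -5.818
10 -3 -12.787 -0.009
11 -3 9.303 -6.399

(exact arithmetic carried between steps; '≈' marks a value shown rounded to 6 d.p. or computed from one; I and e_prev carry over from the previous line; the table rounds u and y to 3 d.p., halves away from zero)
n=0: y=0, sp=3, e=sp−y=3; I=3, D=e−e_prev=3; u=3/4·3+3/2·3+1·3=9.75; next y=3/5·0+1/2·9.75=4.875
n=1: y=4.875, sp=3, e=sp−y=-1.875; I=1.125, D=e−e_prev=-4.875; u=3/4·(-1.875)+3/2·1.125+1·(-4.875)=-4.59375; next y=3/5·4.875+1/2·(-4.59375)=0.628125
n=2: y=0.628125, sp=-2, e=sp−y=-2.628125; I=-1.503125, D=e−e_prev=-0.753125; u=3/4·(-2.628125)+3/2·(-1.503125)+1·(-0.753125)≈-4.978906; next y=3/5·0.628125+1/2·(-4.978906)≈-2.112578
n=3: y≈-2.112578, sp=-2, e=sp−y≈0.112578; I≈-1.390547, D=e−e_prev≈2.740703; u=3/4·0.112578+3/2·(-1.390547)+1·2.740703≈0.739316; next y=3/5·(-2.112578)+1/2·0.739316≈-0.897889
n=4: y≈-0.897889, sp=-2, e=sp−y≈-1.102111; I≈-2.492658, D=e−e_prev≈-1.214689; u=3/4·(-1.102111)+3/2·(-2.492658)+1·(-1.214689)≈-5.780260; next y=3/5·(-0.897889)+1/2·(-5.780260)≈-3.428863
n=5: y≈-3.428863, sp=-2, e=sp−y≈1.428863; I≈-1.063795, D=e−e_prev≈2.530975; u=3/4·1.428863+3/2·(-1.063795)+1·2.530975≈2.006930; next y=3/5·(-3.428863)+1/2·2.006930≈-1.053853
n=6: y≈-1.053853, sp=-3, e=sp−y≈-1.946147; I≈-3.009942, D=e−e_prev≈-3.375010; u=3/4·(-1.946147)+3/2·(-3.009942)+1·(-3.375010)≈-9.349533; next y=3/5·(-1.053853)+1/2·(-9.349533)≈-5.307078
n=7: y≈-5.307078, sp=-3, e=sp−y≈2.307078; I≈-0.702863, D=e−e_prev≈4.253225; u=3/4·2.307078+3/2·(-0.702863)+1·4.253225≈4.929239; next y=3/5·(-5.307078)+1/2·4.929239≈-0.719628
n=8: y≈-0.719628, sp=-3, e=sp−y≈-2.280372; I≈-2.983236, D=e−e_prev≈-4.587451; u=3/4·(-2.280372)+3/2·(-2.983236)+1·(-4.587451)≈-10.772584; next y=3/5·(-0.719628)+1/2·(-10.772584)≈-5.818069
n=9: y≈-5.818069, sp=-3, e=sp−y≈2.818069; I≈-0.165167, D=e−e_prev≈5.098441; u=3/4·2.818069+3/2·(-0.165167)+1·5.098441≈6.964241; next y=3/5·(-5.818069)+1/2·6.964241≈-0.008720
n=10: y≈-0.008720, sp=-3, e=sp−y≈-2.991280; I≈-3.156447, D=e−e_prev≈-5.809348; u=3/4·(-2.991280)+3/2·(-3.156447)+1·(-5.809348)≈-12.787478; next y=3/5·(-0.008720)+1/2·(-12.787478)≈-6.398971
n=11: y≈-6.398971, sp=-3, e=sp−y≈3.398971; I≈0.242524, D=e−e_prev≈6.390251; u=3/4·3.398971+3/2·0.242524+1·6.390251≈9.303266; next y=3/5·(-6.398971)+1/2·9.303266≈0.812250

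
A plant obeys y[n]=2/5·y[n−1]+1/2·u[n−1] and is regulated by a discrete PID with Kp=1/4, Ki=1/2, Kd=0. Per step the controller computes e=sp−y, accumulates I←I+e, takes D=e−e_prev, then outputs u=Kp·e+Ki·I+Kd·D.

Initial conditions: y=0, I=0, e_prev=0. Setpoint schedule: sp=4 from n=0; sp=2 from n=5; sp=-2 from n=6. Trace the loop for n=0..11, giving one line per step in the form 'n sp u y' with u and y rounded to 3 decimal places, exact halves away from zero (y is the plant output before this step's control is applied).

(exact arithmetic carried between steps; '≈' marks a value shown rounded to 6 d.p. or computed from one; I and e_prev carry over from the previous line; the table rounds u and y to 3 d.p., halves away from zero)
n=0: y=0, sp=4, e=sp−y=4; I=4, D=e−e_prev=4; u=1/4·4+1/2·4+0·4=3; next y=2/5·0+1/2·3=1.5
n=1: y=1.5, sp=4, e=sp−y=2.5; I=6.5, D=e−e_prev=-1.5; u=1/4·2.5+1/2·6.5+0·(-1.5)=3.875; next y=2/5·1.5+1/2·3.875=2.5375
n=2: y=2.5375, sp=4, e=sp−y=1.4625; I=7.9625, D=e−e_prev=-1.0375; u=1/4·1.4625+1/2·7.9625+0·(-1.0375)=4.346875; next y=2/5·2.5375+1/2·4.346875≈3.188438
n=3: y≈3.188438, sp=4, e=sp−y≈0.811563; I≈8.774063, D=e−e_prev≈-0.650938; u=1/4·0.811563+1/2·8.774063+0·(-0.650938)≈4.589922; next y=2/5·3.188438+1/2·4.589922≈3.570336
n=4: y≈3.570336, sp=4, e=sp−y≈0.429664; I≈9.203727, D=e−e_prev≈-0.381898; u=1/4·0.429664+1/2·9.203727+0·(-0.381898)≈4.709279; next y=2/5·3.570336+1/2·4.709279≈3.782774
n=5: y≈3.782774, sp=2, e=sp−y≈-1.782774; I≈7.420953, D=e−e_prev≈-2.212438; u=1/4·(-1.782774)+1/2·7.420953+0·(-2.212438)≈3.264783; next y=2/5·3.782774+1/2·3.264783≈3.145501
n=6: y≈3.145501, sp=-2, e=sp−y≈-5.145501; I≈2.275452, D=e−e_prev≈-3.362727; u=1/4·(-5.145501)+1/2·2.275452+0·(-3.362727)≈-0.148649; next y=2/5·3.145501+1/2·(-0.148649)≈1.183876
n=7: y≈1.183876, sp=-2, e=sp−y≈-3.183876; I≈-0.908424, D=e−e_prev≈1.961625; u=1/4·(-3.183876)+1/2·(-0.908424)+0·1.961625≈-1.250181; next y=2/5·1.183876+1/2·(-1.250181)≈-0.151540
n=8: y≈-0.151540, sp=-2, e=sp−y≈-1.848460; I≈-2.756884, D=e−e_prev≈1.335416; u=1/4·(-1.848460)+1/2·(-2.756884)+0·1.335416≈-1.840557; next y=2/5·(-0.151540)+1/2·(-1.840557)≈-0.980895
n=9: y≈-0.980895, sp=-2, e=sp−y≈-1.019105; I≈-3.775989, D=e−e_prev≈0.829354; u=1/4·(-1.019105)+1/2·(-3.775989)+0·0.829354≈-2.142771; next y=2/5·(-0.980895)+1/2·(-2.142771)≈-1.463743
n=10: y≈-1.463743, sp=-2, e=sp−y≈-0.536257; I≈-4.312246, D=e−e_prev≈0.482849; u=1/4·(-0.536257)+1/2·(-4.312246)+0·0.482849≈-2.290187; next y=2/5·(-1.463743)+1/2·(-2.290187)≈-1.730591
n=11: y≈-1.730591, sp=-2, e=sp−y≈-0.269409; I≈-4.581655, D=e−e_prev≈0.266848; u=1/4·(-0.269409)+1/2·(-4.581655)+0·0.266848≈-2.358180; next y=2/5·(-1.730591)+1/2·(-2.358180)≈-1.871326

0 4 3.000 0.000
1 4 3.875 1.500
2 4 4.347 2.538
3 4 4.590 3.188
4 4 4.709 3.570
5 2 3.265 3.783
6 -2 -0.149 3.146
7 -2 -1.250 1.184
8 -2 -1.841 -0.152
9 -2 -2.143 -0.981
10 -2 -2.290 -1.464
11 -2 -2.358 -1.731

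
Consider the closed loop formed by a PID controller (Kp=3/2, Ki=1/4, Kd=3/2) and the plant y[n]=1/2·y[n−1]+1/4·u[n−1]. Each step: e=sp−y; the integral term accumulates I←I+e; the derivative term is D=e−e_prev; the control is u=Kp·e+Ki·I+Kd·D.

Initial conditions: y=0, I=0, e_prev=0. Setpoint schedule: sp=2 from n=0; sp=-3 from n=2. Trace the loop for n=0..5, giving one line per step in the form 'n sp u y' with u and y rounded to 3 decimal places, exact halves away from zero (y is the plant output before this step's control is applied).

0 2 6.500 0.000
1 2 -1.281 1.625
2 -3 -11.318 0.492
3 -3 3.605 -2.583
4 -3 -8.240 -0.390
5 -3 0.458 -2.255

(exact arithmetic carried between steps; '≈' marks a value shown rounded to 6 d.p. or computed from one; I and e_prev carry over from the previous line; the table rounds u and y to 3 d.p., halves away from zero)
n=0: y=0, sp=2, e=sp−y=2; I=2, D=e−e_prev=2; u=3/2·2+1/4·2+3/2·2=6.5; next y=1/2·0+1/4·6.5=1.625
n=1: y=1.625, sp=2, e=sp−y=0.375; I=2.375, D=e−e_prev=-1.625; u=3/2·0.375+1/4·2.375+3/2·(-1.625)=-1.28125; next y=1/2·1.625+1/4·(-1.28125)≈0.492188
n=2: y≈0.492188, sp=-3, e=sp−y≈-3.492188; I≈-1.117188, D=e−e_prev≈-3.867188; u=3/2·(-3.492188)+1/4·(-1.117188)+3/2·(-3.867188)≈-11.318359; next y=1/2·0.492188+1/4·(-11.318359)≈-2.583496
n=3: y≈-2.583496, sp=-3, e=sp−y≈-0.416504; I≈-1.533691, D=e−e_prev≈3.075684; u=3/2·(-0.416504)+1/4·(-1.533691)+3/2·3.075684≈3.605347; next y=1/2·(-2.583496)+1/4·3.605347≈-0.390411
n=4: y≈-0.390411, sp=-3, e=sp−y≈-2.609589; I≈-4.143280, D=e−e_prev≈-2.193085; u=3/2·(-2.609589)+1/4·(-4.143280)+3/2·(-2.193085)≈-8.239830; next y=1/2·(-0.390411)+1/4·(-8.239830)≈-2.255163
n=5: y≈-2.255163, sp=-3, e=sp−y≈-0.744837; I≈-4.888117, D=e−e_prev≈1.864752; u=3/2·(-0.744837)+1/4·(-4.888117)+3/2·1.864752≈0.457843; next y=1/2·(-2.255163)+1/4·0.457843≈-1.013121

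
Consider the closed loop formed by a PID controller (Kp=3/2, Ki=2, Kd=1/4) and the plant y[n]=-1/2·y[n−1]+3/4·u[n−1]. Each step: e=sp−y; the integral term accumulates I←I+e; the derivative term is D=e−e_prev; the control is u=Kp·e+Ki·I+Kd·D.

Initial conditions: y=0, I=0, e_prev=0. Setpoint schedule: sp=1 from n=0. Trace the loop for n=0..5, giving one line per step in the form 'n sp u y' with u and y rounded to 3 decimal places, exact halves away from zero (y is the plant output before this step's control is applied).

(exact arithmetic carried between steps; '≈' marks a value shown rounded to 6 d.p. or computed from one; I and e_prev carry over from the previous line; the table rounds u and y to 3 d.p., halves away from zero)
n=0: y=0, sp=1, e=sp−y=1; I=1, D=e−e_prev=1; u=3/2·1+2·1+1/4·1=3.75; next y=-1/2·0+3/4·3.75=2.8125
n=1: y=2.8125, sp=1, e=sp−y=-1.8125; I=-0.8125, D=e−e_prev=-2.8125; u=3/2·(-1.8125)+2·(-0.8125)+1/4·(-2.8125)=-5.046875; next y=-1/2·2.8125+3/4·(-5.046875)≈-5.191406
n=2: y≈-5.191406, sp=1, e=sp−y≈6.191406; I≈5.378906, D=e−e_prev≈8.003906; u=3/2·6.191406+2·5.378906+1/4·8.003906≈22.045898; next y=-1/2·(-5.191406)+3/4·22.045898≈19.130127
n=3: y≈19.130127, sp=1, e=sp−y≈-18.130127; I≈-12.751221, D=e−e_prev≈-24.321533; u=3/2·(-18.130127)+2·(-12.751221)+1/4·(-24.321533)≈-58.778015; next y=-1/2·19.130127+3/4·(-58.778015)≈-53.648575
n=4: y≈-53.648575, sp=1, e=sp−y≈54.648575; I≈41.897354, D=e−e_prev≈72.778702; u=3/2·54.648575+2·41.897354+1/4·72.778702≈183.962246; next y=-1/2·(-53.648575)+3/4·183.962246≈164.795972
n=5: y≈164.795972, sp=1, e=sp−y≈-163.795972; I≈-121.898618, D=e−e_prev≈-218.444547; u=3/2·(-163.795972)+2·(-121.898618)+1/4·(-218.444547)≈-544.102330; next y=-1/2·164.795972+3/4·(-544.102330)≈-490.474733

0 1 3.750 0.000
1 1 -5.047 2.813
2 1 22.046 -5.191
3 1 -58.778 19.130
4 1 183.962 -53.649
5 1 -544.102 164.796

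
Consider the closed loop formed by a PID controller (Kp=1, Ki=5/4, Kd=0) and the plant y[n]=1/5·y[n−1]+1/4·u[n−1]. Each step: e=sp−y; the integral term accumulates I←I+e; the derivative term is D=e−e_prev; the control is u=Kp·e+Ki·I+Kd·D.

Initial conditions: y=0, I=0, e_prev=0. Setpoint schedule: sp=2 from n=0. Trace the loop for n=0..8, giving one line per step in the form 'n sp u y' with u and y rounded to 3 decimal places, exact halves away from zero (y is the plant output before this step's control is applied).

(exact arithmetic carried between steps; '≈' marks a value shown rounded to 6 d.p. or computed from one; I and e_prev carry over from the previous line; the table rounds u and y to 3 d.p., halves away from zero)
n=0: y=0, sp=2, e=sp−y=2; I=2, D=e−e_prev=2; u=1·2+5/4·2+0·2=4.5; next y=1/5·0+1/4·4.5=1.125
n=1: y=1.125, sp=2, e=sp−y=0.875; I=2.875, D=e−e_prev=-1.125; u=1·0.875+5/4·2.875+0·(-1.125)=4.46875; next y=1/5·1.125+1/4·4.46875≈1.342188
n=2: y≈1.342188, sp=2, e=sp−y≈0.657813; I≈3.532813, D=e−e_prev≈-0.217188; u=1·0.657813+5/4·3.532813+0·(-0.217188)≈5.073828; next y=1/5·1.342188+1/4·5.073828≈1.536895
n=3: y≈1.536895, sp=2, e=sp−y≈0.463105; I≈3.995918, D=e−e_prev≈-0.194707; u=1·0.463105+5/4·3.995918+0·(-0.194707)≈5.458003; next y=1/5·1.536895+1/4·5.458003≈1.671880
n=4: y≈1.671880, sp=2, e=sp−y≈0.328120; I≈4.324038, D=e−e_prev≈-0.134985; u=1·0.328120+5/4·4.324038+0·(-0.134985)≈5.733168; next y=1/5·1.671880+1/4·5.733168≈1.767668
n=5: y≈1.767668, sp=2, e=sp−y≈0.232332; I≈4.556370, D=e−e_prev≈-0.095788; u=1·0.232332+5/4·4.556370+0·(-0.095788)≈5.927795; next y=1/5·1.767668+1/4·5.927795≈1.835482
n=6: y≈1.835482, sp=2, e=sp−y≈0.164518; I≈4.720888, D=e−e_prev≈-0.067814; u=1·0.164518+5/4·4.720888+0·(-0.067814)≈6.065628; next y=1/5·1.835482+1/4·6.065628≈1.883503
n=7: y≈1.883503, sp=2, e=sp−y≈0.116497; I≈4.837385, D=e−e_prev≈-0.048021; u=1·0.116497+5/4·4.837385+0·(-0.048021)≈6.163227; next y=1/5·1.883503+1/4·6.163227≈1.917508
n=8: y≈1.917508, sp=2, e=sp−y≈0.082492; I≈4.919877, D=e−e_prev≈-0.034004; u=1·0.082492+5/4·4.919877+0·(-0.034004)≈6.232339; next y=1/5·1.917508+1/4·6.232339≈1.941586

0 2 4.500 0.000
1 2 4.469 1.125
2 2 5.074 1.342
3 2 5.458 1.537
4 2 5.733 1.672
5 2 5.928 1.768
6 2 6.066 1.835
7 2 6.163 1.884
8 2 6.232 1.918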